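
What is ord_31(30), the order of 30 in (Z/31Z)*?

The order of 30 must divide p − 1 = 30 = 2 · 3 · 5.
Divisors: 1, 2, 3, 5, 6, 10, 15, 30.
Check each in increasing order: 30^1 ≡ 30;  30^2 ≡ 1.
Smallest exponent giving 1 is 2.

2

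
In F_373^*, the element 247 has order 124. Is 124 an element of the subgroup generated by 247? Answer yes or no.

124 ∈ ⟨247⟩ iff 124^124 ≡ 1 (mod 373), since |⟨247⟩| = 124.
124^124 mod 373 = 88.
Since 88 ≠ 1, 124 does not lie in the subgroup.

no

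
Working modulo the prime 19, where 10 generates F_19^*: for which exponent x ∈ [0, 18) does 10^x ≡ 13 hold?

Successive powers of 10 modulo 19:
  10^0=1  10^1=10  10^2=5  10^3=12  10^4=6  10^5=3
  10^6=11  10^7=15  10^8=17  10^9=18  10^10=9  10^11=14
  10^12=7  10^13=13
So 10^13 ≡ 13 (mod 19), giving x = 13.

13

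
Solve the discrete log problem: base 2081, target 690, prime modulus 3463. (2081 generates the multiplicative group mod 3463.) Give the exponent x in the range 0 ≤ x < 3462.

57

Baby-step giant-step with m = ceil(sqrt(3462)) = 59.
Baby table (2081^j mod 3463 for j=0..58):
  0:1  1:2081  2:1811  3:947  4:260  5:832  6:3355  7:347
  8:1803  9:1614  10:3087  11:182  12:1275  13:617  14:2667  15:2301
  16:2515  17:1122  18:820  19:2624  20:2856  21:828  22:1957  23:29
  24:1478  25:574  26:3222  27:614  28:3350  29:331  30:3137  31:342
  32:1787  33:2948  34:1815  35:2345  36:578  37:1157  38:932  39:212
  40:1371  41:3002  42:3373  43:3175  44:3234  45:1345  46:841  47:1306
  48:2794  49:3400  50:491  51:186  52:2673  53:935  54:2992  55:3341
  56:2380  57:690  58:2208
Giant step factor: 2081^(-59) ≡ 1027 (mod 3463).
Scan 690·1027^i mod 3463 for i = 0, 1, …:
  i=0: 690
Match at i=0, j=57: x = 0·59 + 57 = 57.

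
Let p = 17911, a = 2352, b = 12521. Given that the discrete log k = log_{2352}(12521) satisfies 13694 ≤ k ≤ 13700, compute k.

Compute 2352^13694 mod 17911 = 12521, then multiply by 2352 repeatedly:
  2352^13694=12521
Found 12521 at exponent 13694.

13694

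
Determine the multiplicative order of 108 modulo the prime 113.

The order of 108 must divide p − 1 = 112 = 2^4 · 7.
Divisors: 1, 2, 4, 7, 8, 14, 16, 28, 56, 112.
Check each in increasing order: 108^1 ≡ 108;  108^2 ≡ 25;  108^4 ≡ 60;  108^7 ≡ 71;  108^8 ≡ 97;  108^14 ≡ 69;  108^16 ≡ 30;  108^28 ≡ 15;  108^56 ≡ 112;  108^112 ≡ 1.
Smallest exponent giving 1 is 112.

112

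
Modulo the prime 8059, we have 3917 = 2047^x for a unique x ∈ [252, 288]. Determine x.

284

Compute 2047^252 mod 8059 = 4075, then multiply by 2047 repeatedly:
  2047^252=4075  2047^253=460  2047^254=6776  2047^255=933  2047^256=7927
  2047^257=3802  2047^258=5759  2047^259=6415  2047^260=3394  2047^261=660
  2047^262=5167  2047^263=3441  2047^264=161  2047^265=7207  2047^266=4759
  2047^267=6401  2047^268=6972  2047^269=7254  2047^270=4260  2047^271=382
  2047^272=231  2047^273=5435  2047^274=4025  2047^275=2877  2047^276=6149
  2047^277=6904  2047^278=5061  2047^279=4052  2047^280=1733  2047^281=1491
  2047^282=5775  2047^283=6931  2047^284=3917
Found 3917 at exponent 284.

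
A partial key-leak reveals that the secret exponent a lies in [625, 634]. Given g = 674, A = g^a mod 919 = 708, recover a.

Compute 674^625 mod 919 = 708, then multiply by 674 repeatedly:
  674^625=708
Found 708 at exponent 625.

625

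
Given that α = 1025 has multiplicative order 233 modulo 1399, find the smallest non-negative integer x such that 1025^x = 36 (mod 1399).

Baby-step giant-step with m = ceil(sqrt(233)) = 16.
Baby table (1025^j mod 1399 for j=0..15):
  0:1  1:1025  2:1375  3:582  4:576  5:22  6:166  7:871
  8:213  9:81  10:484  11:854  12:975  13:489  14:383  15:855
Giant step factor: 1025^(-16) ≡ 980 (mod 1399).
Scan 36·980^i mod 1399 for i = 0, 1, …:
  i=0: 36   i=1: 305   i=2: 913   i=3: 779
  i=4: 965   i=5: 1375
Match at i=5, j=2: x = 5·16 + 2 = 82.

82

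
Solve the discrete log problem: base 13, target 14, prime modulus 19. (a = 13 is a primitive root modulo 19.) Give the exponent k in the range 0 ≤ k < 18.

Successive powers of 13 modulo 19:
  13^0=1  13^1=13  13^2=17  13^3=12  13^4=4  13^5=14
So 13^5 ≡ 14 (mod 19), giving k = 5.

5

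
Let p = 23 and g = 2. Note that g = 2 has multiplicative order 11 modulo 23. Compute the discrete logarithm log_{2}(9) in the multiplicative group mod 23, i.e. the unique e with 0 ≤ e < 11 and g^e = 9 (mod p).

5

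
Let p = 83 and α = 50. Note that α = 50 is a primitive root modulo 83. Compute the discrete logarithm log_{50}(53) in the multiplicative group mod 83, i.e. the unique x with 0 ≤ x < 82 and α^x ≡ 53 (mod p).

13

Baby-step giant-step with m = ceil(sqrt(82)) = 10.
Baby table (50^j mod 83 for j=0..9):
  0:1  1:50  2:10  3:2  4:17  5:20  6:4  7:34
  8:40  9:8
Giant step factor: 50^(-10) ≡ 11 (mod 83).
Scan 53·11^i mod 83 for i = 0, 1, …:
  i=0: 53   i=1: 2
Match at i=1, j=3: x = 1·10 + 3 = 13.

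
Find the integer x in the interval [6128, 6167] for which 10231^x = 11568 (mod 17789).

6159

Compute 10231^6128 mod 17789 = 15252, then multiply by 10231 repeatedly:
  10231^6128=15252  10231^6129=15893  10231^6130=9823  10231^6131=9052  10231^6132=1478
  10231^6133=768  10231^6134=12459  10231^6135=9844  10231^6136=10435  10231^6137=8696
  10231^6138=5987  10231^6139=5470  10231^6140=17165  10231^6141=2107  10231^6142=14238
  10231^6143=12646  10231^6144=1829  10231^6145=16260  10231^6146=11121  10231^6147=507
  10231^6148=10518  10231^6149=3997  10231^6150=14185  10231^6151=4073  10231^6152=9025
  10231^6153=9865  10231^6154=11818  10231^6155=15914  10231^6156=11206  10231^6157=16270
  10231^6158=6697  10231^6159=11568
Found 11568 at exponent 6159.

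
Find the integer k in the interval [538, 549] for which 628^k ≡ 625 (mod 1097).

540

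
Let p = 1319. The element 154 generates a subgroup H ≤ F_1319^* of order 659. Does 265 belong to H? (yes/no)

yes

265 ∈ ⟨154⟩ iff 265^659 ≡ 1 (mod 1319), since |⟨154⟩| = 659.
265^659 mod 1319 = 1.
Since 1 = 1, 265 lies in the subgroup.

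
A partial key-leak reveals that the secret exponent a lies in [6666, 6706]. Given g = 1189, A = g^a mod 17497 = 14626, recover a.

6688

Compute 1189^6666 mod 17497 = 14647, then multiply by 1189 repeatedly:
  1189^6666=14647  1189^6667=5768  1189^6668=16825  1189^6669=5854  1189^6670=14097
  1189^6671=16704  1189^6672=1961  1189^6673=4528  1189^6674=12213  1189^6675=16244
  1189^6676=14925  1189^6677=3867  1189^6678=13649  1189^6679=8942  1189^6680=11359
  1189^6681=15664  1189^6682=7688  1189^6683=7598  1189^6684=5570  1189^6685=8864
  1189^6686=6102  1189^6687=11520  1189^6688=14626
Found 14626 at exponent 6688.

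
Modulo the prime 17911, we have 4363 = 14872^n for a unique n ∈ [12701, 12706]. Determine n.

12705

Compute 14872^12701 mod 17911 = 6051, then multiply by 14872 repeatedly:
  14872^12701=6051  14872^12702=5608  14872^12703=8560  14872^12704=10843  14872^12705=4363
Found 4363 at exponent 12705.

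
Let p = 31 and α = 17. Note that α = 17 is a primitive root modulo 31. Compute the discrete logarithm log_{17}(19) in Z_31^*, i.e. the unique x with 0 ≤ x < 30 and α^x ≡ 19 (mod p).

22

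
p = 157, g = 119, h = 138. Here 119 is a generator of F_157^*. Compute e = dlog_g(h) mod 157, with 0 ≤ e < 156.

Baby-step giant-step with m = ceil(sqrt(156)) = 13.
Baby table (119^j mod 157 for j=0..12):
  0:1  1:119  2:31  3:78  4:19  5:63  6:118  7:69
  8:47  9:98  10:44  11:55  12:108
Giant step factor: 119^(-13) ≡ 107 (mod 157).
Scan 138·107^i mod 157 for i = 0, 1, …:
  i=0: 138   i=1: 8   i=2: 71   i=3: 61
  i=4: 90   i=5: 53   i=6: 19
Match at i=6, j=4: e = 6·13 + 4 = 82.

82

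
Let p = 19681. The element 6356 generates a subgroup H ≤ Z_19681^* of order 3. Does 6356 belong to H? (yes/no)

yes

⟨6356⟩ has order 3; its elements mod 19681 are {1, 6356, 13324}.
6356 is in this set.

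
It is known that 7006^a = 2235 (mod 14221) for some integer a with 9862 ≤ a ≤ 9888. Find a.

Compute 7006^9862 mod 14221 = 7067, then multiply by 7006 repeatedly:
  7006^9862=7067  7006^9863=8101  7006^9864=13816  7006^9865=6770  7006^9866=3585
  7006^9867=2224  7006^9868=9349  7006^9869=11389  7006^9870=11524  7006^9871=4527
  7006^9872=3332  7006^9873=7331  7006^9874=8955  7006^9875=9899  7006^9876=10798
  7006^9877=9289  7006^9878=3438  7006^9879=10475  7006^9880=7490  7006^9881=13671
  7006^9882=591  7006^9883=2235
Found 2235 at exponent 9883.

9883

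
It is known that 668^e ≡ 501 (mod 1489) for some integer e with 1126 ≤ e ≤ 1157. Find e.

Compute 668^1126 mod 1489 = 1486, then multiply by 668 repeatedly:
  668^1126=1486  668^1127=974  668^1128=1428  668^1129=944  668^1130=745
  668^1131=334  668^1132=1251  668^1133=339  668^1134=124  668^1135=937
  668^1136=536  668^1137=688  668^1138=972  668^1139=92  668^1140=407
  668^1141=878  668^1142=1327  668^1143=481  668^1144=1173  668^1145=350
  668^1146=27  668^1147=168  668^1148=549  668^1149=438  668^1150=740
  668^1151=1461  668^1152=653  668^1153=1416  668^1154=373  668^1155=501
Found 501 at exponent 1155.

1155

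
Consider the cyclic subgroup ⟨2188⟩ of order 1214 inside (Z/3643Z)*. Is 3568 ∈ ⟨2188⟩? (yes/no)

yes

3568 ∈ ⟨2188⟩ iff 3568^1214 ≡ 1 (mod 3643), since |⟨2188⟩| = 1214.
3568^1214 mod 3643 = 1.
Since 1 = 1, 3568 lies in the subgroup.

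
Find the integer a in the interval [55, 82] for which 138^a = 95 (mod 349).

70

Compute 138^55 mod 349 = 252, then multiply by 138 repeatedly:
  138^55=252  138^56=225  138^57=338  138^58=227  138^59=265
  138^60=274  138^61=120  138^62=157  138^63=28  138^64=25
  138^65=309  138^66=64  138^67=107  138^68=108  138^69=246
  138^70=95
Found 95 at exponent 70.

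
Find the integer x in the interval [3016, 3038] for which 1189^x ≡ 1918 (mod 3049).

3025

Compute 1189^3016 mod 3049 = 18, then multiply by 1189 repeatedly:
  1189^3016=18  1189^3017=59  1189^3018=24  1189^3019=1095  1189^3020=32
  1189^3021=1460  1189^3022=1059  1189^3023=2963  1189^3024=1412  1189^3025=1918
Found 1918 at exponent 3025.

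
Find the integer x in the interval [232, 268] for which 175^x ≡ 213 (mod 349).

261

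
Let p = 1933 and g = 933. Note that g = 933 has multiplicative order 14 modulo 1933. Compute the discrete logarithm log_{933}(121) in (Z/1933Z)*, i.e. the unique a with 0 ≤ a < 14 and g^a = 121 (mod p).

Successive powers of 933 modulo 1933:
  933^0=1  933^1=933  933^2=639  933^3=823  933^4=458  933^5=121
So 933^5 ≡ 121 (mod 1933), giving a = 5.

5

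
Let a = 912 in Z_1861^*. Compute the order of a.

The order of 912 must divide p − 1 = 1860 = 2^2 · 3 · 5 · 31.
Divisors: 1, 2, 3, 4, 5, 6, 10, 12, 15, 20, 30, 31, 60, 62, 93, 124, 155, 186, 310, 372, 465, 620, 930, 1860.
Check each in increasing order: 912^1 ≡ 912;  912^2 ≡ 1738;  912^3 ≡ 1345;  912^4 ≡ 241;  912^5 ≡ 194;  912^6 ≡ 133;  912^10 ≡ 416;  912^12 ≡ 940;  912^15 ≡ 681;  912^20 ≡ 1844;  912^30 ≡ 372;  912^31 ≡ 562;  912^60 ≡ 670;  912^62 ≡ 1335;  912^93 ≡ 287;  912^124 ≡ 1248;  912^155 ≡ 1640;  912^186 ≡ 485;  912^310 ≡ 455;  912^372 ≡ 739;  912^465 ≡ 1800;  912^620 ≡ 454;  912^930 ≡ 1860;  912^1860 ≡ 1.
Smallest exponent giving 1 is 1860.

1860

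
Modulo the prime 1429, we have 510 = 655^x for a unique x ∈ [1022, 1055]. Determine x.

Compute 655^1022 mod 1429 = 801, then multiply by 655 repeatedly:
  655^1022=801  655^1023=212  655^1024=247  655^1025=308  655^1026=251
  655^1027=70  655^1028=122  655^1029=1315  655^1030=1067  655^1031=104
  655^1032=957  655^1033=933  655^1034=932  655^1035=277  655^1036=1381
  655^1037=1427  655^1038=119  655^1039=779  655^1040=92  655^1041=242
  655^1042=1320  655^1043=55  655^1044=300  655^1045=727  655^1046=328
  655^1047=490  655^1048=854  655^1049=631  655^1050=324  655^1051=728
  655^1052=983  655^1053=815  655^1054=808  655^1055=510
Found 510 at exponent 1055.

1055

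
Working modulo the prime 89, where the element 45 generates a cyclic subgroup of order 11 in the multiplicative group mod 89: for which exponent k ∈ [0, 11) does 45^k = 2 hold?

10

Successive powers of 45 modulo 89:
  45^0=1  45^1=45  45^2=67  45^3=78  45^4=39  45^5=64
  45^6=32  45^7=16  45^8=8  45^9=4  45^10=2
So 45^10 ≡ 2 (mod 89), giving k = 10.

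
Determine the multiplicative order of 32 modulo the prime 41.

4

The order of 32 must divide p − 1 = 40 = 2^3 · 5.
Divisors: 1, 2, 4, 5, 8, 10, 20, 40.
Check each in increasing order: 32^1 ≡ 32;  32^2 ≡ 40;  32^4 ≡ 1.
Smallest exponent giving 1 is 4.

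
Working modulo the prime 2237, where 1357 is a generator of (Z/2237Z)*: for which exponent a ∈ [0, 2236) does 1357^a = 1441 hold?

Baby-step giant-step with m = ceil(sqrt(2236)) = 48.
Baby table (1357^j mod 2237 for j=0..47):
  0:1  1:1357  2:398  3:969  4:1814  5:898  6:1658  7:1721
  8:2206  9:436  10:1084  11:1279  12:1928  13:1243  14:53  15:337
  16:961  17:2143  18:2188  19:617  20:631  21:1733  22:594  23:738
  24:1527  25:677  26:1519  27:1006  28:572  29:2202  30:1719  31:1729
  32:1877  33:1383  34:2125  35:132  36:164  37:1085  38:399  39:89
  40:2212  41:1867  42:1235  43:382  44:1627  45:2157  46:1053  47:1715
Giant step factor: 1357^(-48) ≡ 1449 (mod 2237).
Scan 1441·1449^i mod 2237 for i = 0, 1, …:
  i=0: 1441   i=1: 888   i=2: 437   i=3: 142
  i=4: 2191   i=5: 456   i=6: 829   i=7: 2189
  i=8: 2032   i=9: 476     …   i=13: 1635
  i=14: 132
Match at i=14, j=35: a = 14·48 + 35 = 707.

707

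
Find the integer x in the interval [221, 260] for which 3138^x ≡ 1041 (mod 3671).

Compute 3138^221 mod 3671 = 3134, then multiply by 3138 repeatedly:
  3138^221=3134  3138^222=3554  3138^223=3625  3138^224=2492  3138^225=666
  3138^226=1109  3138^227=3605  3138^228=2139  3138^229=1594  3138^230=2070
  3138^231=1661  3138^232=3069  3138^233=1489  3138^234=2970  3138^235=2862
  3138^236=1690  3138^237=2296  3138^238=2346  3138^239=1393  3138^240=2744
  3138^241=2177  3138^242=3366  3138^243=1041
Found 1041 at exponent 243.

243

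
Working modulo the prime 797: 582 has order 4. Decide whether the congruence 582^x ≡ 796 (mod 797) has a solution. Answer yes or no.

796 ∈ ⟨582⟩ iff 796^4 ≡ 1 (mod 797), since |⟨582⟩| = 4.
796^4 mod 797 = 1.
Since 1 = 1, 796 lies in the subgroup.

yes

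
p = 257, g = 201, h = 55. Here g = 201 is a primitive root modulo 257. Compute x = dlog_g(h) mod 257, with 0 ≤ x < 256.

223

Baby-step giant-step with m = ceil(sqrt(256)) = 16.
Baby table (201^j mod 257 for j=0..15):
  0:1  1:201  2:52  3:172  4:134  5:206  6:29  7:175
  8:223  9:105  10:31  11:63  12:70  13:192  14:42  15:218
Giant step factor: 201^(-16) ≡ 255 (mod 257).
Scan 55·255^i mod 257 for i = 0, 1, …:
  i=0: 55   i=1: 147   i=2: 220   i=3: 74
  i=4: 109   i=5: 39   i=6: 179   i=7: 156
  i=8: 202   i=9: 110   i=10: 37   i=11: 183
  i=12: 148   i=13: 218
Match at i=13, j=15: x = 13·16 + 15 = 223.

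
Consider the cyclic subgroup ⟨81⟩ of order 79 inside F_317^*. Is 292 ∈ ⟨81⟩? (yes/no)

yes

292 ∈ ⟨81⟩ iff 292^79 ≡ 1 (mod 317), since |⟨81⟩| = 79.
292^79 mod 317 = 1.
Since 1 = 1, 292 lies in the subgroup.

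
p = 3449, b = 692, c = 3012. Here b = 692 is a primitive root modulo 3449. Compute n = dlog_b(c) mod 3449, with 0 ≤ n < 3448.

2832

Baby-step giant-step with m = ceil(sqrt(3448)) = 59.
Baby table (692^j mod 3449 for j=0..58):
  0:1  1:692  2:2902  3:866  4:2595  5:2260  6:1523  7:1971
  8:1577  9:1400  10:3080  11:3327  12:1801  13:1203  14:1267  15:718
  16:200  17:440  18:968  19:750  20:1650  21:181  22:1088  23:1014
  24:1541  25:631  26:2078  27:3192  28:1504  29:2619  30:1623  31:2191
  32:2061  33:1775  34:456  35:1693  36:2345  37:1710  38:313  39:2758
  40:1239  41:2036  42:1720  43:335  44:737  45:3001  46:394  47:177
  48:1769  49:3202  50:1526  51:598  52:3385  53:549  54:518  55:3209
  56:2921  57:218  58:2549
Giant step factor: 692^(-59) ≡ 3395 (mod 3449).
Scan 3012·3395^i mod 3449 for i = 0, 1, …:
  i=0: 3012   i=1: 2904   i=2: 1838   i=3: 769
  i=4: 3311   i=5: 554   i=6: 1125   i=7: 1332
  i=8: 501   i=9: 538     …   i=47: 1469
  i=48: 1
Match at i=48, j=0: n = 48·59 + 0 = 2832.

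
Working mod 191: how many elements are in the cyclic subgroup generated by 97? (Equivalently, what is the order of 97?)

95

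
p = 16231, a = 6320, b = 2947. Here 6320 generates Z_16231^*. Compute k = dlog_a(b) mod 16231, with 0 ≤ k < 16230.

15019

Baby-step giant-step with m = ceil(sqrt(16230)) = 128.
Baby table (6320^j mod 16231 for j=0..127):
  0:1  1:6320  2:14140  3:13145  4:6142  5:9119  6:12030  7:3596
  8:3320  9:11948  10:4748  11:12472  12:5304  13:4265  14:11340  15:8935
  16:1551  17:15027  18:3059  19:1759  20:14876  21:6368  22:9111  23:10163
  24:4093  25:11777  26:11505  27:12951  28:13618  29:8998  30:10167  31:13142
  32:3413  33:15392  34:5057  35:1401  36:8425  37:8320  38:10191  39:2512
  40:1922  41:6252  42:6386  43:9254  44:4987  45:13469  46:8716  47:13337
  48:2257  49:13422  50:3834  51:14228  52:1220  53:675  54:13478  55:672
  56:10749  57:6945  58:3776  59:4750  60:8881  61:1122  62:14324  63:7393
  64:10942  65:9380  66:5988  67:9699  68:9424  69:8141  70:15081  71:3488
  72:2462  73:10542  74:13416  75:14607  76:10543  77:3505  78:12516  79:7457
  80:9647  81:5404  82:3256  83:13243  84:8724  85:15204  86:1760  87:4965
  88:4277  89:6025  90:74  91:13212  92:7576  93:15101  94:40  95:9335
  96:13746  97:6408  98:2215  99:7678  100:10501  101:13992  102:2952  103:7221
  104:11379  105:11950  106:1157  107:8290  108:15363  109:318  110:13347  111:533
  112:8743  113:5436  114:10724  115:11255  116:7358  117:745  118:1410  119:381
  120:5732  121:14879  122:9097  123:2838  124:905  125:6288  126:6672  127:15133
Giant step factor: 6320^(-128) ≡ 10647 (mod 16231).
Scan 2947·10647^i mod 16231 for i = 0, 1, …:
  i=0: 2947   i=1: 2186   i=2: 15319   i=3: 12305
  i=4: 10934   i=5: 5566   i=6: 1821   i=7: 8373
  i=8: 6679   i=9: 3302     …   i=116: 10352
  i=117: 9254
Match at i=117, j=43: k = 117·128 + 43 = 15019.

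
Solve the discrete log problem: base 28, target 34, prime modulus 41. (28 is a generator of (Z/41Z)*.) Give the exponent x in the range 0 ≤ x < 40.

9

Successive powers of 28 modulo 41:
  28^0=1  28^1=28  28^2=5  28^3=17  28^4=25  28^5=3
  28^6=2  28^7=15  28^8=10  28^9=34
So 28^9 ≡ 34 (mod 41), giving x = 9.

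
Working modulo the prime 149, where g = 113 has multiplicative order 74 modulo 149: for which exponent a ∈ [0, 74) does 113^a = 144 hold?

Successive powers of 113 modulo 149:
  113^0=1  113^1=113  113^2=104  113^3=130  113^4=88  113^5=110
  113^6=63  113^7=116  113^8=145  113^9=144
So 113^9 ≡ 144 (mod 149), giving a = 9.

9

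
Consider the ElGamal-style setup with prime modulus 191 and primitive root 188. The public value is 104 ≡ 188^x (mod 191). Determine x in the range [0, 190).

84

Baby-step giant-step with m = ceil(sqrt(190)) = 14.
Baby table (188^j mod 191 for j=0..13):
  0:1  1:188  2:9  3:164  4:81  5:139  6:156  7:105
  8:67  9:181  10:30  11:101  12:79  13:145
Giant step factor: 188^(-14) ≡ 18 (mod 191).
Scan 104·18^i mod 191 for i = 0, 1, …:
  i=0: 104   i=1: 153   i=2: 80   i=3: 103
  i=4: 135   i=5: 138   i=6: 1
Match at i=6, j=0: x = 6·14 + 0 = 84.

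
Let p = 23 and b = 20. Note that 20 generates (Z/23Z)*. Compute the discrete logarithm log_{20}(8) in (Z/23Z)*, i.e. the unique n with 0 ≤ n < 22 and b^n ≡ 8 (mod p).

Successive powers of 20 modulo 23:
  20^0=1  20^1=20  20^2=9  20^3=19  20^4=12  20^5=10
  20^6=16  20^7=21  20^8=6  20^9=5  20^10=8
So 20^10 ≡ 8 (mod 23), giving n = 10.

10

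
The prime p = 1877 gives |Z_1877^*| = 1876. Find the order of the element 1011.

The order of 1011 must divide p − 1 = 1876 = 2^2 · 7 · 67.
Divisors: 1, 2, 4, 7, 14, 28, 67, 134, 268, 469, 938, 1876.
Check each in increasing order: 1011^1 ≡ 1011;  1011^2 ≡ 1033;  1011^4 ≡ 953;  1011^7 ≡ 566;  1011^14 ≡ 1266;  1011^28 ≡ 1675;  1011^67 ≡ 981;  1011^134 ≡ 1337;  1011^268 ≡ 665;  1011^469 ≡ 137;  1011^938 ≡ 1876;  1011^1876 ≡ 1.
Smallest exponent giving 1 is 1876.

1876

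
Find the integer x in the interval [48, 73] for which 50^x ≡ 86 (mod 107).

62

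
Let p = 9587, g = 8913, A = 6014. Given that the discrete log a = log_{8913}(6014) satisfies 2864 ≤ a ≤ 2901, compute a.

Compute 8913^2864 mod 9587 = 1938, then multiply by 8913 repeatedly:
  8913^2864=1938  8913^2865=7207  8913^2866=3091  8913^2867=6632  8913^2868=7161
  8913^2869=5334  8913^2870=9  8913^2871=3521  8913^2872=4422  8913^2873=1129
  8913^2874=6014
Found 6014 at exponent 2874.

2874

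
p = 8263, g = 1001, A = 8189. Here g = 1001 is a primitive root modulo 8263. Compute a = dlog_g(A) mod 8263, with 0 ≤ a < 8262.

1939

Baby-step giant-step with m = ceil(sqrt(8262)) = 91.
Baby table (1001^j mod 8263 for j=0..90):
  0:1  1:1001  2:2178  3:7009  4:722  5:3841  6:2546  7:3542
  8:715  9:5097  10:3826  11:4057  12:3924  13:2999  14:2530  15:4052
  16:7182  17:372  18:537  19:442  20:4503  21:4168  22:7616  23:5130
  24:3807  25:1564  26:3857  27:2036  28:5338  29:5440  30:123  31:7441
  32:3478  33:2755  34:6176  35:1452  36:7427  37:5990  38:5315  39:7206
  40:7870  41:3231  42:3398  43:5305  44:5459  45:2616  46:7508  47:4441
  48:8210  49:4788  50:248  51:358  52:3049  53:3002  54:5533  55:2323
  56:3420  57:2538  58:3797  59:8080  60:6866  61:6313  62:6381  63:82
  64:7715  65:5073  66:4591  67:1363  68:968  69:2197  70:1239  71:789
  72:4804  73:8001  74:2154  75:7774  76:6291  77:885  78:1744  79:2251
  80:5715  81:2719  82:3192  83:5674  84:2993  85:4787  86:7510  87:6443
  88:4303  89:2280  90:1692
Giant step factor: 1001^(-91) ≡ 3446 (mod 8263).
Scan 8189·3446^i mod 8263 for i = 0, 1, …:
  i=0: 8189   i=1: 1149   i=2: 1477   i=3: 7997
  i=4: 557   i=5: 2406   i=6: 3287   i=7: 6692
  i=8: 6862   i=9: 6009     …   i=20: 7761
  i=21: 5338
Match at i=21, j=28: a = 21·91 + 28 = 1939.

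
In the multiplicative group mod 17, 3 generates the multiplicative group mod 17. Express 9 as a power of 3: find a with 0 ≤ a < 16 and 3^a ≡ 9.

Successive powers of 3 modulo 17:
  3^0=1  3^1=3  3^2=9
So 3^2 ≡ 9 (mod 17), giving a = 2.

2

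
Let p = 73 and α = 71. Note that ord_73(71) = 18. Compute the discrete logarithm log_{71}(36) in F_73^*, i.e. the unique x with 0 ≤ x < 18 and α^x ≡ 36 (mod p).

17

Successive powers of 71 modulo 73:
  71^0=1  71^1=71  71^2=4  71^3=65  71^4=16  71^5=41
  71^6=64  71^7=18  71^8=37  71^9=72  71^10=2  71^11=69
  71^12=8  71^13=57  71^14=32  71^15=9  71^16=55  71^17=36
So 71^17 ≡ 36 (mod 73), giving x = 17.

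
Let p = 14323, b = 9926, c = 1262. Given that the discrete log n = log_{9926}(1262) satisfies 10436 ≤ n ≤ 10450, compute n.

Compute 9926^10436 mod 14323 = 8534, then multiply by 9926 repeatedly:
  9926^10436=8534  9926^10437=2262  9926^10438=8471  9926^10439=7136  9926^10440=4701
  9926^10441=12115  9926^10442=11905  9926^10443=4280  9926^10444=1262
Found 1262 at exponent 10444.

10444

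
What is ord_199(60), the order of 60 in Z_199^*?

22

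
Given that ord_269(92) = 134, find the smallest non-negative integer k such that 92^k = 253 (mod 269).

61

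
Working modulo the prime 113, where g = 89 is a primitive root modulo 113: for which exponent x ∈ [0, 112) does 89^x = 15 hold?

84

Baby-step giant-step with m = ceil(sqrt(112)) = 11.
Baby table (89^j mod 113 for j=0..10):
  0:1  1:89  2:11  3:75  4:8  5:34  6:88  7:35
  8:64  9:46  10:26
Giant step factor: 89^(-11) ≡ 90 (mod 113).
Scan 15·90^i mod 113 for i = 0, 1, …:
  i=0: 15   i=1: 107   i=2: 25   i=3: 103
  i=4: 4   i=5: 21   i=6: 82   i=7: 35
Match at i=7, j=7: x = 7·11 + 7 = 84.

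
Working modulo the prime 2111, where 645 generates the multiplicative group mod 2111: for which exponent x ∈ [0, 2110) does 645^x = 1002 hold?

Baby-step giant-step with m = ceil(sqrt(2110)) = 46.
Baby table (645^j mod 2111 for j=0..45):
  0:1  1:645  2:158  3:582  4:1743  5:1183  6:964  7:1146
  8:320  9:1633  10:2007  11:472  12:456  13:691  14:274  15:1517
  16:1072  17:1143  18:496  19:1159  20:261  21:1576  22:1129  23:2021
  24:1058  25:557  26:395  27:1455  28:1191  29:1902  30:299  31:754
  32:800  33:916  34:1851  35:1180  36:1140  37:672  38:685  39:626
  40:569  41:1802  42:1240  43:1842  44:1708  45:1829
Giant step factor: 645^(-46) ≡ 1123 (mod 2111).
Scan 1002·1123^i mod 2111 for i = 0, 1, …:
  i=0: 1002   i=1: 83   i=2: 325   i=3: 1883
  i=4: 1498   i=5: 1898   i=6: 1455
Match at i=6, j=27: x = 6·46 + 27 = 303.

303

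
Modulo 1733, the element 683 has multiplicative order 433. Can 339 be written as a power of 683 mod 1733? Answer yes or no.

yes

339 ∈ ⟨683⟩ iff 339^433 ≡ 1 (mod 1733), since |⟨683⟩| = 433.
339^433 mod 1733 = 1.
Since 1 = 1, 339 lies in the subgroup.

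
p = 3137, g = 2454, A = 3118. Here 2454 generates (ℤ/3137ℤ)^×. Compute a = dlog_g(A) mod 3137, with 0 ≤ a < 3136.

Baby-step giant-step with m = ceil(sqrt(3136)) = 56.
Baby table (2454^j mod 3137 for j=0..55):
  0:1  1:2454  2:2213  3:555  4:512  5:1648  6:599  7:1830
  8:1773  9:3060  10:2399  11:2134  12:1183  13:1357  14:1721  15:932
  16:255  17:1507  18:2792  19:360  20:1943  21:3019  22:2169  23:2374
  24:387  25:2324  26:30  27:1469  28:513  29:965  30:2812  31:2385
  32:2285  33:1571  34:2998  35:827  36:2956  37:1280  38:983  39:3066
  40:1438  41:2864  42:1376  43:1292  44:2198  45:1389  46:1824  47:2734
  48:2330  49:2206  50:2199  51:706  52:900  53:152  54:2842  55:717
Giant step factor: 2454^(-56) ≡ 2517 (mod 3137).
Scan 3118·2517^i mod 3137 for i = 0, 1, …:
  i=0: 3118   i=1: 2369   i=2: 2473   i=3: 733
  i=4: 405   i=5: 2997   i=6: 2101   i=7: 2372
  i=8: 613   i=9: 2654     …   i=46: 721
  i=47: 1571
Match at i=47, j=33: a = 47·56 + 33 = 2665.

2665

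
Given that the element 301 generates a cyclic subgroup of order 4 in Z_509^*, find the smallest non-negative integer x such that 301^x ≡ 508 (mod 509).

2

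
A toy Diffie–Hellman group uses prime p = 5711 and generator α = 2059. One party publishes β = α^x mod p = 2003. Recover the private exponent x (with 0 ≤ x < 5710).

Baby-step giant-step with m = ceil(sqrt(5710)) = 76.
Baby table (2059^j mod 5711 for j=0..75):
  0:1  1:2059  2:1919  3:4920  4:4677  5:1197  6:3182  7:1221
  8:1199  9:1589  10:5059  11:5328  12:5232  13:1742  14:270  15:1963
  16:4140  17:3448  18:659  19:3374  20:2490  21:4143  22:3914  23:705
  24:1001  25:5099  26:2023  27:2038  28:4368  29:4598  30:4155  31:67
  32:889  33:2931  34:4113  35:4965  36:245  37:1887  38:1853  39:379
  40:3665  41:2004  42:2894  43:2173  44:2494  45:957  46:168  47:3252
  48:2576  49:4176  50:3329  51:1211  52:3453  53:5243  54:1547  55:4246
  56:4684  57:4188  58:5193  59:1395  60:5383  61:4257  62:4489  63:2453
  64:2203  65:1443  66:1417  67:4993  68:787  69:4220  70:2549  71:5693
  72:2915  73:5435  74:2816  75:1479
Giant step factor: 2059^(-76) ≡ 22 (mod 5711).
Scan 2003·22^i mod 5711 for i = 0, 1, …:
  i=0: 2003   i=1: 4089   i=2: 4293   i=3: 3070
  i=4: 4719   i=5: 1020   i=6: 5307   i=7: 2534
  i=8: 4349   i=9: 4302     …   i=19: 866
  i=20: 1919
Match at i=20, j=2: x = 20·76 + 2 = 1522.

1522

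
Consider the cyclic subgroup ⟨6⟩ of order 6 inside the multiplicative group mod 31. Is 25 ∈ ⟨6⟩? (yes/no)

yes

25 ∈ ⟨6⟩ iff 25^6 ≡ 1 (mod 31), since |⟨6⟩| = 6.
25^6 mod 31 = 1.
Since 1 = 1, 25 lies in the subgroup.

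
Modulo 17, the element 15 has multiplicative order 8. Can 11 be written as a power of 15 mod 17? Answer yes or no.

no

⟨15⟩ has order 8; its elements mod 17 are {1, 2, 4, 8, 9, 13, 15, 16}.
11 is not in this set.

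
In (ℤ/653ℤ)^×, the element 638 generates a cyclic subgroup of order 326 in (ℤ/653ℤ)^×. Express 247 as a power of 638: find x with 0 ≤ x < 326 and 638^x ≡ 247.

221

Baby-step giant-step with m = ceil(sqrt(326)) = 19.
Baby table (638^j mod 653 for j=0..18):
  0:1  1:638  2:225  3:543  4:344  5:64  6:346  7:34
  8:143  9:467  10:178  11:595  12:217  13:10  14:503  15:291
  16:206  17:175  18:640
Giant step factor: 638^(-19) ≡ 144 (mod 653).
Scan 247·144^i mod 653 for i = 0, 1, …:
  i=0: 247   i=1: 306   i=2: 313   i=3: 15
  i=4: 201   i=5: 212   i=6: 490   i=7: 36
  i=8: 613   i=9: 117   i=10: 523   i=11: 217
Match at i=11, j=12: x = 11·19 + 12 = 221.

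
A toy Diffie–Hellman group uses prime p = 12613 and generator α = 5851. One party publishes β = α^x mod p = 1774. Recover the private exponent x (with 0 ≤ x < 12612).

1968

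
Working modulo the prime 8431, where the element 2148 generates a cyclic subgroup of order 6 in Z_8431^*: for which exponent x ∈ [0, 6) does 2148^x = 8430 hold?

3

Successive powers of 2148 modulo 8431:
  2148^0=1  2148^1=2148  2148^2=2147  2148^3=8430
So 2148^3 ≡ 8430 (mod 8431), giving x = 3.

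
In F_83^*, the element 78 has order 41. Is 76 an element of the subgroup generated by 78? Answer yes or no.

no

76 ∈ ⟨78⟩ iff 76^41 ≡ 1 (mod 83), since |⟨78⟩| = 41.
76^41 mod 83 = 82.
Since 82 ≠ 1, 76 does not lie in the subgroup.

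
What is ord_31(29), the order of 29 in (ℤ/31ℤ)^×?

The order of 29 must divide p − 1 = 30 = 2 · 3 · 5.
Divisors: 1, 2, 3, 5, 6, 10, 15, 30.
Check each in increasing order: 29^1 ≡ 29;  29^2 ≡ 4;  29^3 ≡ 23;  29^5 ≡ 30;  29^6 ≡ 2;  29^10 ≡ 1.
Smallest exponent giving 1 is 10.

10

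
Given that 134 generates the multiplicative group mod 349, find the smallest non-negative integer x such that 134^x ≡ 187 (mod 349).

99

Baby-step giant-step with m = ceil(sqrt(348)) = 19.
Baby table (134^j mod 349 for j=0..18):
  0:1  1:134  2:157  3:98  4:219  5:30  6:181  7:173
  8:148  9:288  10:202  11:195  12:304  13:252  14:264  15:127
  16:266  17:46  18:231
Giant step factor: 134^(-19) ≡ 212 (mod 349).
Scan 187·212^i mod 349 for i = 0, 1, …:
  i=0: 187   i=1: 207   i=2: 259   i=3: 115
  i=4: 299   i=5: 219
Match at i=5, j=4: x = 5·19 + 4 = 99.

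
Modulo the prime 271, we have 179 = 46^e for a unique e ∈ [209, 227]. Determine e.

212

Compute 46^209 mod 271 = 73, then multiply by 46 repeatedly:
  46^209=73  46^210=106  46^211=269  46^212=179
Found 179 at exponent 212.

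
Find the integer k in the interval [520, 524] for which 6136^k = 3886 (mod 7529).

Compute 6136^520 mod 7529 = 5737, then multiply by 6136 repeatedly:
  6136^520=5737  6136^521=4157  6136^522=6629  6136^523=3886
Found 3886 at exponent 523.

523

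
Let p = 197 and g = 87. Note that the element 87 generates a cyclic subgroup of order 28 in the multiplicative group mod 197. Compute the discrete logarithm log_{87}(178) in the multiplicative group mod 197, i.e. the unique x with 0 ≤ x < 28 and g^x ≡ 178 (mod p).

Successive powers of 87 modulo 197:
  87^0=1  87^1=87  87^2=83  87^3=129  87^4=191  87^5=69
  87^6=93  87^7=14  87^8=36  87^9=177  87^10=33  87^11=113
  87^12=178
So 87^12 ≡ 178 (mod 197), giving x = 12.

12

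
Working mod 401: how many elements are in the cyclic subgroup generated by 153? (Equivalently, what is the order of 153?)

80

The order of 153 must divide p − 1 = 400 = 2^4 · 5^2.
Divisors: 1, 2, 4, 5, 8, 10, 16, 20, 25, 40, 50, 80, 100, 200, 400.
Check each in increasing order: 153^1 ≡ 153;  153^2 ≡ 151;  153^4 ≡ 345;  153^5 ≡ 254;  153^8 ≡ 329;  153^10 ≡ 356;  153^16 ≡ 372;  153^20 ≡ 20;  153^25 ≡ 268;  153^40 ≡ 400;  153^50 ≡ 45;  153^80 ≡ 1.
Smallest exponent giving 1 is 80.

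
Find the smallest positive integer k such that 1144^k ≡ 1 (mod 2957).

The order of 1144 must divide p − 1 = 2956 = 2^2 · 739.
Divisors: 1, 2, 4, 739, 1478, 2956.
Check each in increasing order: 1144^1 ≡ 1144;  1144^2 ≡ 1742;  1144^4 ≡ 682;  1144^739 ≡ 1.
Smallest exponent giving 1 is 739.

739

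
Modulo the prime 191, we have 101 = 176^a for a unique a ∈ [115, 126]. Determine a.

121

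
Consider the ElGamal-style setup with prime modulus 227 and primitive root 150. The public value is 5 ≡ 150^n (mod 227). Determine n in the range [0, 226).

141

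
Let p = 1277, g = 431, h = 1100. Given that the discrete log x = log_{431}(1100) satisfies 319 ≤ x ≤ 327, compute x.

320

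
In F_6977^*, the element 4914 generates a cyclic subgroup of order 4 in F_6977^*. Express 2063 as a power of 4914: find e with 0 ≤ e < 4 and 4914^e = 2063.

3

Successive powers of 4914 modulo 6977:
  4914^0=1  4914^1=4914  4914^2=6976  4914^3=2063
So 4914^3 ≡ 2063 (mod 6977), giving e = 3.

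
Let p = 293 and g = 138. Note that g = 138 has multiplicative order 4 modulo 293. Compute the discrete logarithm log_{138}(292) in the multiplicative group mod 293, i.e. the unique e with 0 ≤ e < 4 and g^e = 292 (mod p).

2

Successive powers of 138 modulo 293:
  138^0=1  138^1=138  138^2=292
So 138^2 ≡ 292 (mod 293), giving e = 2.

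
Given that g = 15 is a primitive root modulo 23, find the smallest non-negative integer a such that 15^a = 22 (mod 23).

Successive powers of 15 modulo 23:
  15^0=1  15^1=15  15^2=18  15^3=17  15^4=2  15^5=7
  15^6=13  15^7=11  15^8=4  15^9=14  15^10=3  15^11=22
So 15^11 ≡ 22 (mod 23), giving a = 11.

11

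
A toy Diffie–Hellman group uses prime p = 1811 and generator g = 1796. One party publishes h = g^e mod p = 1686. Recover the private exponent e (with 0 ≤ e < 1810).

1349

Baby-step giant-step with m = ceil(sqrt(1810)) = 43.
Baby table (1796^j mod 1811 for j=0..42):
  0:1  1:1796  2:225  3:247  4:1728  5:1245  6:1246  7:1231
  8:1456  9:1703  10:1620  11:1054  12:489  13:1720  14:1365  15:1257
  16:1066  17:309  18:798  19:707  20:261  21:1518  22:773  23:1082
  24:69  25:776  26:1037  27:744  28:1517  29:788  30:857  31:1633
  32:859  33:1603  34:1309  35:286  36:1143  37:965  38:13  39:1616
  40:1114  41:1400  42:732
Giant step factor: 1796^(-43) ≡ 556 (mod 1811).
Scan 1686·556^i mod 1811 for i = 0, 1, …:
  i=0: 1686   i=1: 1129   i=2: 1118   i=3: 435
  i=4: 997   i=5: 166   i=6: 1746   i=7: 80
  i=8: 1016   i=9: 1675     …   i=30: 1624
  i=31: 1066
Match at i=31, j=16: e = 31·43 + 16 = 1349.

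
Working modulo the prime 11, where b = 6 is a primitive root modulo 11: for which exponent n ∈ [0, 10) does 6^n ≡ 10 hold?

5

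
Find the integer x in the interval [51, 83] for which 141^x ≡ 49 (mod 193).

Compute 141^51 mod 193 = 125, then multiply by 141 repeatedly:
  141^51=125  141^52=62  141^53=57  141^54=124  141^55=114
  141^56=55  141^57=35  141^58=110  141^59=70  141^60=27
  141^61=140  141^62=54  141^63=87  141^64=108  141^65=174
  141^66=23  141^67=155  141^68=46  141^69=117  141^70=92
  141^71=41  141^72=184  141^73=82  141^74=175  141^75=164
  141^76=157  141^77=135  141^78=121  141^79=77  141^80=49
Found 49 at exponent 80.

80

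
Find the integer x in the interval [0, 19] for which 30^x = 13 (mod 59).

13

Compute 30^0 mod 59 = 1, then multiply by 30 repeatedly:
  30^0=1  30^1=30  30^2=15  30^3=37  30^4=48
  30^5=24  30^6=12  30^7=6  30^8=3  30^9=31
  30^10=45  30^11=52  30^12=26  30^13=13
Found 13 at exponent 13.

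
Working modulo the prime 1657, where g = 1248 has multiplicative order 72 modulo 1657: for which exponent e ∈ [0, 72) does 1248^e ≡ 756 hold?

Baby-step giant-step with m = ceil(sqrt(72)) = 9.
Baby table (1248^j mod 1657 for j=0..8):
  0:1  1:1248  2:1581  3:1258  4:805  5:498  6:129  7:263
  8:138
Giant step factor: 1248^(-9) ≡ 1418 (mod 1657).
Scan 756·1418^i mod 1657 for i = 0, 1, …:
  i=0: 756   i=1: 1586   i=2: 399   i=3: 745
  i=4: 901   i=5: 71   i=6: 1258
Match at i=6, j=3: e = 6·9 + 3 = 57.

57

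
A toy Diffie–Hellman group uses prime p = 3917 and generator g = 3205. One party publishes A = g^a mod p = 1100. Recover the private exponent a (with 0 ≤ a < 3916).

486

Baby-step giant-step with m = ceil(sqrt(3916)) = 63.
Baby table (3205^j mod 3917 for j=0..62):
  0:1  1:3205  2:1651  3:3505  4:3486  5:1346  6:1313  7:1307
  8:1662  9:3507  10:2062  11:731  12:489  13:445  14:437  15:2216
  16:759  17:138  18:3586  19:652  20:1899  21:3194  22:1649  23:1012
  24:184  25:2170  26:2175  27:2532  28:2953  29:893  30:2655  31:1551
  32:282  33:2900  34:3376  35:1326  36:3802  37:3540  38:2068  39:376
  40:2561  41:1890  42:1768  43:2458  44:803  45:146  46:1807  47:2109
  48:2520  49:3663  50:666  51:3682  52:2806  53:3715  54:2812  55:3360
  56:967  57:888  58:2298  59:1130  60:2342  61:1138  62:563
Giant step factor: 3205^(-63) ≡ 3837 (mod 3917).
Scan 1100·3837^i mod 3917 for i = 0, 1, …:
  i=0: 1100   i=1: 2091   i=2: 1151   i=3: 1928
  i=4: 2440   i=5: 650   i=6: 2838   i=7: 146
Match at i=7, j=45: a = 7·63 + 45 = 486.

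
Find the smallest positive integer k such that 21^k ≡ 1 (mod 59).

29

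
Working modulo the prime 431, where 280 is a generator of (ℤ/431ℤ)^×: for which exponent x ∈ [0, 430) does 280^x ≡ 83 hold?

321

Baby-step giant-step with m = ceil(sqrt(430)) = 21.
Baby table (280^j mod 431 for j=0..20):
  0:1  1:280  2:389  3:308  4:40  5:425  6:44  7:252
  8:307  9:191  10:36  11:167  12:212  13:313  14:147  15:215
  16:291  17:21  18:277  19:411  20:3
Giant step factor: 280^(-21) ≡ 333 (mod 431).
Scan 83·333^i mod 431 for i = 0, 1, …:
  i=0: 83   i=1: 55   i=2: 213   i=3: 245
  i=4: 126   i=5: 151   i=6: 287   i=7: 320
  i=8: 103   i=9: 250     …   i=14: 325
  i=15: 44
Match at i=15, j=6: x = 15·21 + 6 = 321.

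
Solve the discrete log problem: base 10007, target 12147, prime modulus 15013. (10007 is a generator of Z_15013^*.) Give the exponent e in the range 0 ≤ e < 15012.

1301

Baby-step giant-step with m = ceil(sqrt(15012)) = 123.
Baby table (10007^j mod 15013 for j=0..122):
  0:1  1:10007  2:3339  3:9448  4:9275  5:4559  6:12419  7:14332
  8:1135  9:8117  10:6489  11:4198  12:3012  13:9993  14:13371  15:7741
  16:12120  17:9826  18:8645  19:5609  20:10669  21:7240  22:12955  23:3430
  24:4292  25:12864  26:8586  27:703  28:8837  29:5289  30:6198  31:4683
  32:7208  33:8004  34:1673  35:2216  36:1311  37:12828  38:8646  39:603
  40:14008  41:1675  42:7217  43:7989  44:1698  45:12183  46:9721  47:8820
  48:313  49:9487  50:9210  51:14676  52:5566  53:732  54:13793  55:12042
  56:9956  57:3424  58:4302  59:7843  60:11950  61:5105  62:11509  63:5840
  64:10284  65:12886  66:3545  67:14109  68:6511  69:14170  70:1405  71:7667
  72:7239  73:2948  74:91  75:9857  76:3589  77:4027  78:3297  79:9518
  80:4154  81:13094  82:13207  83:3010  84:4992  85:6693  86:3858  87:8583
  88:708  89:13833  90:6971  91:8399  92:6019  93:14990  94:10047  95:13281
  96:7891  97:11870  98:234  99:14623  100:650  101:3921  102:8478  103:883
  104:8537  105:5789  106:10369  107:7740  108:2113  109:6487  110:14210  111:11347
  112:6110  113:9834  114:13636  115:2295  116:11188  117:6375  118:4388  119:12704
  120:13857  121:6931  122:13470
Giant step factor: 10007^(-123) ≡ 14797 (mod 15013).
Scan 12147·14797^i mod 15013 for i = 0, 1, …:
  i=0: 12147   i=1: 3523   i=2: 4695   i=3: 6764
  i=4: 10250   i=5: 7924   i=6: 14911   i=7: 7019
  i=8: 209   i=9: 14908   i=10: 7667
Match at i=10, j=71: e = 10·123 + 71 = 1301.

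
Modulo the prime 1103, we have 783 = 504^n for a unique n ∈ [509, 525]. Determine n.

518

Compute 504^509 mod 1103 = 52, then multiply by 504 repeatedly:
  504^509=52  504^510=839  504^511=407  504^512=1073  504^513=322
  504^514=147  504^515=187  504^516=493  504^517=297  504^518=783
Found 783 at exponent 518.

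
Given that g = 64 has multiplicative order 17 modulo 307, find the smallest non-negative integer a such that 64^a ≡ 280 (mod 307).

4

Successive powers of 64 modulo 307:
  64^0=1  64^1=64  64^2=105  64^3=273  64^4=280
So 64^4 ≡ 280 (mod 307), giving a = 4.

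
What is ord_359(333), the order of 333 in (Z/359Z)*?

179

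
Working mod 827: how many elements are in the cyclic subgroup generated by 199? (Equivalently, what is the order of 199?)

826

The order of 199 must divide p − 1 = 826 = 2 · 7 · 59.
Divisors: 1, 2, 7, 14, 59, 118, 413, 826.
Check each in increasing order: 199^1 ≡ 199;  199^2 ≡ 732;  199^7 ≡ 745;  199^14 ≡ 108;  199^59 ≡ 337;  199^118 ≡ 270;  199^413 ≡ 826;  199^826 ≡ 1.
Smallest exponent giving 1 is 826.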